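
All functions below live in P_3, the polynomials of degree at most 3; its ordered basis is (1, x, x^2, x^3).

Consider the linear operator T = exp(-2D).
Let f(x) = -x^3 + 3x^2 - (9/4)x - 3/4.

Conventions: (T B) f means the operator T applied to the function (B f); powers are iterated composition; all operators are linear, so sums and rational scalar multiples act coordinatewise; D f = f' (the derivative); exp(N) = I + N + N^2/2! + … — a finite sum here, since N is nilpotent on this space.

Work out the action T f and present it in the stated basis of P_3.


the result is g(x) = -x^3 + 9x^2 - (105/4)x + 95/4

order-1 term: 6x^2 - 12x + 9/2
order-2 term: -12x + 12
order-3 term: 8
the series for exp(-2D) f terminates at order 3
exp(-2D) f = -x^3 + 9x^2 - (105/4)x + 95/4


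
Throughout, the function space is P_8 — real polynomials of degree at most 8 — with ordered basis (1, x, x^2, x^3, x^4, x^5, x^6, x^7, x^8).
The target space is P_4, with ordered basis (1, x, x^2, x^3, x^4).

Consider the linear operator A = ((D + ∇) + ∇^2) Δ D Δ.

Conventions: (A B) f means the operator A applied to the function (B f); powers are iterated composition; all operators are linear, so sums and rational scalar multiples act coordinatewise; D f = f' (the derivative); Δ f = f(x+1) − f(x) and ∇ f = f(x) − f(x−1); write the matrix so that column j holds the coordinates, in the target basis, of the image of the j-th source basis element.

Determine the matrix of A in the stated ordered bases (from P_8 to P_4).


image of 1: 0
image of x: 0
image of x^2: 0
image of x^3: 0
image of x^4: 48
image of x^5: 240x + 300
image of x^6: 720x^2 + 1800x + 600
image of x^7: 1680x^3 + 6300x^2 + 4200x + 2520
image of x^8: 3360x^4 + 16800x^3 + 16800x^2 + 20160x + 4480
each image's coordinates form column j of the matrix

the matrix is [[0, 0, 0, 0, 48, 300, 600, 2520, 4480]; [0, 0, 0, 0, 0, 240, 1800, 4200, 20160]; [0, 0, 0, 0, 0, 0, 720, 6300, 16800]; [0, 0, 0, 0, 0, 0, 0, 1680, 16800]; [0, 0, 0, 0, 0, 0, 0, 0, 3360]] (rows listed top to bottom)


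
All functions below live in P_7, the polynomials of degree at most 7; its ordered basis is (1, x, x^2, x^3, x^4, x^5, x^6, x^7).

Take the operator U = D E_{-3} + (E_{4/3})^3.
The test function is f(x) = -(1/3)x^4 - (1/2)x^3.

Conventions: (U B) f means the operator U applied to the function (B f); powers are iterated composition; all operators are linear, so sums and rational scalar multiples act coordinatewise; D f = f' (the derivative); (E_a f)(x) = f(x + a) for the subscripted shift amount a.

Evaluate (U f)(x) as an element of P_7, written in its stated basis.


E_{-3} f = -(1/3)x^4 + (7/2)x^3 - (27/2)x^2 + (45/2)x - 27/2
D E_{-3} f = -(4/3)x^3 + (21/2)x^2 - 27x + 45/2
E_{4/3} f = -(1/3)x^4 - (41/18)x^3 - (50/9)x^2 - (472/81)x - 544/243
E_{4/3} E_{4/3} f = -(1/3)x^4 - (73/18)x^3 - (164/9)x^2 - (2912/81)x - 6400/243
E_{4/3} E_{4/3} E_{4/3} f = -(1/3)x^4 - (35/6)x^3 - 38x^2 - (328/3)x - 352/3
(D E_{-3} + (E_{4/3})^3) f = -(1/3)x^4 - (43/6)x^3 - (55/2)x^2 - (409/3)x - 569/6

g(x) = -(1/3)x^4 - (43/6)x^3 - (55/2)x^2 - (409/3)x - 569/6


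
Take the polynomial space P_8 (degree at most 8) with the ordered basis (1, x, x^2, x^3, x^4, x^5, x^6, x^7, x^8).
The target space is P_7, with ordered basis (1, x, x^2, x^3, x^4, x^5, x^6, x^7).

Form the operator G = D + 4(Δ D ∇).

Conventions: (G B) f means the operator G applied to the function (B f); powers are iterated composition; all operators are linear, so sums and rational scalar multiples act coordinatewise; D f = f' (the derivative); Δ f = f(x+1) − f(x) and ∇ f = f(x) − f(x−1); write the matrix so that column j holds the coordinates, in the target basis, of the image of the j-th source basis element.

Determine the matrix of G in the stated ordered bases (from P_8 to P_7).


the matrix is [[0, 1, 0, 24, 0, 40, 0, 56, 0]; [0, 0, 2, 0, 96, 0, 240, 0, 448]; [0, 0, 0, 3, 0, 240, 0, 840, 0]; [0, 0, 0, 0, 4, 0, 480, 0, 2240]; [0, 0, 0, 0, 0, 5, 0, 840, 0]; [0, 0, 0, 0, 0, 0, 6, 0, 1344]; [0, 0, 0, 0, 0, 0, 0, 7, 0]; [0, 0, 0, 0, 0, 0, 0, 0, 8]] (rows listed top to bottom)

image of 1: 0
image of x: 1
image of x^2: 2x
image of x^3: 3x^2 + 24
image of x^4: 4x^3 + 96x
image of x^5: 5x^4 + 240x^2 + 40
image of x^6: 6x^5 + 480x^3 + 240x
image of x^7: 7x^6 + 840x^4 + 840x^2 + 56
image of x^8: 8x^7 + 1344x^5 + 2240x^3 + 448x
each image's coordinates form column j of the matrix


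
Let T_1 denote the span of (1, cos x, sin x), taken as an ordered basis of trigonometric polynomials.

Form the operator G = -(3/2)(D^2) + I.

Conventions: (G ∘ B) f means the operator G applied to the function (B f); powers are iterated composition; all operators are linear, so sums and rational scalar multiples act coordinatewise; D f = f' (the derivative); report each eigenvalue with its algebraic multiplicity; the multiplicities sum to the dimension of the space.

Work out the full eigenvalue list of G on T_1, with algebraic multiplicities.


λ = 1 (multiplicity 1), λ = 5/2 (multiplicity 2)

image of 1: 1
image of cos x: (5/2)cos x
image of sin x: (5/2)sin x
the matrix is diagonal; its diagonal is (1, 5/2, 5/2)
for a triangular matrix the eigenvalues are the diagonal entries, with algebraic multiplicity their repetition count


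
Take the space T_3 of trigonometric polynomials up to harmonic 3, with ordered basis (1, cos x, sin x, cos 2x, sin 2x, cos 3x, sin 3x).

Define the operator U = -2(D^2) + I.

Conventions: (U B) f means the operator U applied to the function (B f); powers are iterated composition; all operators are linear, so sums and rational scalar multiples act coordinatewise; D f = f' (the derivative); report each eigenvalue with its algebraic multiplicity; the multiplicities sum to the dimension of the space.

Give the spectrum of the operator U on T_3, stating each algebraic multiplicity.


λ = 1 (multiplicity 1), λ = 3 (multiplicity 2), λ = 9 (multiplicity 2), λ = 19 (multiplicity 2)

image of 1: 1
image of cos x: 3cos x
image of sin x: 3sin x
image of cos 2x: 9cos 2x
image of sin 2x: 9sin 2x
image of cos 3x: 19cos 3x
image of sin 3x: 19sin 3x
the matrix is diagonal; its diagonal is (1, 3, 3, 9, 9, 19, 19)
for a triangular matrix the eigenvalues are the diagonal entries, with algebraic multiplicity their repetition count


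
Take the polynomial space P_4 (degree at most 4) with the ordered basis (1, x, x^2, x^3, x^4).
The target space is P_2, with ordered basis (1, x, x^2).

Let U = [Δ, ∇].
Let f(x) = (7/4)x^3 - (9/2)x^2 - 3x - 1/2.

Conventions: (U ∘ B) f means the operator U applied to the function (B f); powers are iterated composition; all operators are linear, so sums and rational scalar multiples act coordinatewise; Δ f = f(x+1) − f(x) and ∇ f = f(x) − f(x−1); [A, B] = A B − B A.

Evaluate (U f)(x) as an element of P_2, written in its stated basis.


∇ f = (21/4)x^2 - (57/4)x + 13/4
Δ ∇ f = (21/2)x - 9
Δ f = (21/4)x^2 - (15/4)x - 23/4
∇ Δ f = (21/2)x - 9
[Δ, ∇] f = 0

g(x) = 0


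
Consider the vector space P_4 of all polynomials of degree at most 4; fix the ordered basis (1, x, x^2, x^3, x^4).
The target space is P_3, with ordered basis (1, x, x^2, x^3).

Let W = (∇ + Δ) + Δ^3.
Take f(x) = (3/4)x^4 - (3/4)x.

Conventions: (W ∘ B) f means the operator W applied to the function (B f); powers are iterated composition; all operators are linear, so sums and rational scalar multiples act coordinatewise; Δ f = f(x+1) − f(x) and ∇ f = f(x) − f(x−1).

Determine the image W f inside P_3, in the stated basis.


g(x) = 6x^3 + 24x + 51/2

∇ f = 3x^3 - (9/2)x^2 + 3x - 3/2
Δ f = 3x^3 + (9/2)x^2 + 3x
(∇ + Δ) f = 6x^3 + 6x - 3/2
Δ f = 3x^3 + (9/2)x^2 + 3x
Δ Δ f = 9x^2 + 18x + 21/2
Δ Δ Δ f = 18x + 27
((∇ + Δ) + Δ^3) f = 6x^3 + 24x + 51/2


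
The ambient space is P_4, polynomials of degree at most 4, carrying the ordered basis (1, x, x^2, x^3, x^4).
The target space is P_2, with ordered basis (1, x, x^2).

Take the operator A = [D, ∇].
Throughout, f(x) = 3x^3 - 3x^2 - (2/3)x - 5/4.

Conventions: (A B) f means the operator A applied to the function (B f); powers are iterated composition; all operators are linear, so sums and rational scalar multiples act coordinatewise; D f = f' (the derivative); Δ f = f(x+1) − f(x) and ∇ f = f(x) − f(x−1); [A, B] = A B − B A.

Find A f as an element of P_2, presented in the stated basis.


∇ f = 9x^2 - 15x + 16/3
D ∇ f = 18x - 15
D f = 9x^2 - 6x - 2/3
∇ D f = 18x - 15
[D, ∇] f = 0

the image equals g(x) = 0


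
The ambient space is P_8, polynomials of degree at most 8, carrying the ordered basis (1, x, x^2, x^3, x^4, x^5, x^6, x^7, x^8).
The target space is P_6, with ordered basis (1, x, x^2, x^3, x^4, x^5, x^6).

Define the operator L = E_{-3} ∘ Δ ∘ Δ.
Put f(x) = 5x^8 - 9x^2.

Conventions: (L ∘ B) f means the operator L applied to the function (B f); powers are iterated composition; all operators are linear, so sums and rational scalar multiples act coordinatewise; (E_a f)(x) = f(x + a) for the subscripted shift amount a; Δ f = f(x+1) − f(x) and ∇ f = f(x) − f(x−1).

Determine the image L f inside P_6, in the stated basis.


Δ f = 40x^7 + 140x^6 + 280x^5 + 350x^4 + 280x^3 + 140x^2 + 22x - 4
Δ Δ f = 280x^6 + 1680x^5 + 4900x^4 + 8400x^3 + 8680x^2 + 5040x + 1252
E_{-3} Δ Δ f = 280x^6 - 3360x^5 + 17500x^4 - 50400x^3 + 84280x^2 - 77280x + 30232

g(x) = 280x^6 - 3360x^5 + 17500x^4 - 50400x^3 + 84280x^2 - 77280x + 30232


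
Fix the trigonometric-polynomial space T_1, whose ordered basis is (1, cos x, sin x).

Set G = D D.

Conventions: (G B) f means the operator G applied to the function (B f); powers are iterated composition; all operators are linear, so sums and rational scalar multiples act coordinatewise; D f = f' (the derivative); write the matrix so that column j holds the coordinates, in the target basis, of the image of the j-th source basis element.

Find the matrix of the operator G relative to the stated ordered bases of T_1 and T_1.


image of 1: 0
image of cos x: -cos x
image of sin x: -sin x
each image's coordinates form column j of the matrix

the matrix is [[0, 0, 0]; [0, -1, 0]; [0, 0, -1]] (rows listed top to bottom)


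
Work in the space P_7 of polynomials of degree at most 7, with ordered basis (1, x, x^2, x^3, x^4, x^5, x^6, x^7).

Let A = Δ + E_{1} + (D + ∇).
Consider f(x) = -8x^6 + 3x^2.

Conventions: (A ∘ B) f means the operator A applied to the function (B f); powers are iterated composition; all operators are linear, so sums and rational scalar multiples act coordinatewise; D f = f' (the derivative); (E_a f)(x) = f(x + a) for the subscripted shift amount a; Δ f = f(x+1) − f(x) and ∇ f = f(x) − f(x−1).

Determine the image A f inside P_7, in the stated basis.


g(x) = -8x^6 - 192x^5 - 120x^4 - 480x^3 - 117x^2 - 120x - 5

Δ f = -48x^5 - 120x^4 - 160x^3 - 120x^2 - 42x - 5
E_{1} f = -8x^6 - 48x^5 - 120x^4 - 160x^3 - 117x^2 - 42x - 5
D f = -48x^5 + 6x
∇ f = -48x^5 + 120x^4 - 160x^3 + 120x^2 - 42x + 5
(D + ∇) f = -96x^5 + 120x^4 - 160x^3 + 120x^2 - 36x + 5
(Δ + E_{1} + (D + ∇)) f = -8x^6 - 192x^5 - 120x^4 - 480x^3 - 117x^2 - 120x - 5


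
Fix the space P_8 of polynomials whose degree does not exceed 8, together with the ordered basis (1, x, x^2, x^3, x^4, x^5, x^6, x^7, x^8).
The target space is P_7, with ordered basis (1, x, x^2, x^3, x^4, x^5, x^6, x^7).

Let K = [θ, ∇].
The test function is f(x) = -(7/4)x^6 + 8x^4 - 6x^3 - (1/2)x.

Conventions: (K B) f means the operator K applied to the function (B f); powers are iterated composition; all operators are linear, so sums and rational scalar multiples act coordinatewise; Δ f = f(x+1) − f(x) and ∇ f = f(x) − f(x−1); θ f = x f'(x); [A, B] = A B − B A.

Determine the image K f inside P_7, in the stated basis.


∇ f = -(21/2)x^5 + (105/4)x^4 - 3x^3 - (159/4)x^2 + (79/2)x - 51/4
θ ∇ f = -(105/2)x^5 + 105x^4 - 9x^3 - (159/2)x^2 + (79/2)x
θ f = -(21/2)x^6 + 32x^4 - 18x^3 - (1/2)x
∇ θ f = -63x^5 + (315/2)x^4 - 82x^3 - (177/2)x^2 + 119x - 40
[θ, ∇] f = (21/2)x^5 - (105/2)x^4 + 73x^3 + 9x^2 - (159/2)x + 40

the result is g(x) = (21/2)x^5 - (105/2)x^4 + 73x^3 + 9x^2 - (159/2)x + 40


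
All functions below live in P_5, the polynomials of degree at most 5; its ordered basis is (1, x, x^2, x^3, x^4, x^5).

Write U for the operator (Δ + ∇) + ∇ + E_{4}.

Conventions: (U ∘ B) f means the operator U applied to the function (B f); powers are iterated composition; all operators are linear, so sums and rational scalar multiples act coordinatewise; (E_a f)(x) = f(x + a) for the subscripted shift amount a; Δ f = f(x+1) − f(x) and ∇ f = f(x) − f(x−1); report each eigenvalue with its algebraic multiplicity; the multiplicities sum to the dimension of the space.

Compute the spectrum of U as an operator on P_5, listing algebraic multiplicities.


λ = 1 (multiplicity 6)

image of 1: 1
image of x: x + 7
image of x^2: x^2 + 14x + 15
image of x^3: x^3 + 21x^2 + 45x + 67
image of x^4: x^4 + 28x^3 + 90x^2 + 268x + 255
image of x^5: x^5 + 35x^4 + 150x^3 + 670x^2 + 1275x + 1027
the matrix is upper triangular; its diagonal is (1, 1, 1, 1, 1, 1)
for a triangular matrix the eigenvalues are the diagonal entries, with algebraic multiplicity their repetition count


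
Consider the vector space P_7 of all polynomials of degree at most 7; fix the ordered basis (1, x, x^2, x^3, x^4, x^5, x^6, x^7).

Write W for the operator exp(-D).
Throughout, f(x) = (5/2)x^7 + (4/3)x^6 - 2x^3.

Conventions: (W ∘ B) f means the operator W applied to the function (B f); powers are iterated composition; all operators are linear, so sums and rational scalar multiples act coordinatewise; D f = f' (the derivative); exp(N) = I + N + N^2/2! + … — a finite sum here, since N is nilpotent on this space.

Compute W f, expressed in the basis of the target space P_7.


the result is g(x) = (5/2)x^7 - (97/6)x^6 + (89/2)x^5 - (135/2)x^4 + (353/6)x^3 - (53/2)x^2 + (7/2)x + 5/6

order-1 term: -(35/2)x^6 - 8x^5 + 6x^2
order-2 term: (105/2)x^5 + 20x^4 - 6x
order-3 term: -(175/2)x^4 - (80/3)x^3 + 2
order-4 term: (175/2)x^3 + 20x^2
order-5 term: -(105/2)x^2 - 8x
order-6 term: (35/2)x + 4/3
order-7 term: -5/2
the series for exp(-D) f terminates at order 7
exp(-D) f = (5/2)x^7 - (97/6)x^6 + (89/2)x^5 - (135/2)x^4 + (353/6)x^3 - (53/2)x^2 + (7/2)x + 5/6


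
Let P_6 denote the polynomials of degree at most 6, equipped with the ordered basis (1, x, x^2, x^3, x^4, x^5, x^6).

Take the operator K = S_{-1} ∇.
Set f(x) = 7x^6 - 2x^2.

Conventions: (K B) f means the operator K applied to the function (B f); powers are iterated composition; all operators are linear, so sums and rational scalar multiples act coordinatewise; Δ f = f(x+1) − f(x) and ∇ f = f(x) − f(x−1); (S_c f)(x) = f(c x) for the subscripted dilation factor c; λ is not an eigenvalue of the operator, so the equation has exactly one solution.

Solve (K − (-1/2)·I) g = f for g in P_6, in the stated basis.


write g with unknown coordinates in the stated basis and equate coefficients in (K − (-1/2)·I) g = f
solving from the highest basis element down gives g = 14x^6 + 168x^5 - 1260x^4 - 12880x^3 + 59216x^2 + 302552x - 463740
check: K g = -84x^5 + 630x^4 + 6440x^3 - 29610x^2 - 151276x + 231870
so K g − (-1/2)·g = 7x^6 - 2x^2 = f ✓

the result is g(x) = 14x^6 + 168x^5 - 1260x^4 - 12880x^3 + 59216x^2 + 302552x - 463740


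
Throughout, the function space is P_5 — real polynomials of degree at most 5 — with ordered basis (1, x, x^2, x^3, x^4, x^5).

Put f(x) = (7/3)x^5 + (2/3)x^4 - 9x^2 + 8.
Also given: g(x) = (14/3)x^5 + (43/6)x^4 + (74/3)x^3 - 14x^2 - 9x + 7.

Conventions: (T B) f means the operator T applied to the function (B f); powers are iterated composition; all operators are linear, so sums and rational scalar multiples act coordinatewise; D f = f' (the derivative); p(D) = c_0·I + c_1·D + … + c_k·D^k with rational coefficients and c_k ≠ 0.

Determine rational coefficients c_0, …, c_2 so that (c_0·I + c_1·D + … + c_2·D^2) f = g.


p(D) = 2·I + (1/2)·D + (1/2)·D^2, i.e. c_0 = 2, c_1 = 1/2, c_2 = 1/2

D^0 f = (7/3)x^5 + (2/3)x^4 - 9x^2 + 8
D^1 f = (35/3)x^4 + (8/3)x^3 - 18x
D^2 f = (140/3)x^3 + 8x^2 - 18
matching coefficients of g against c_0 f + c_1 Df + … from the top degree down determines the c_i
solution: c_0 = 2, c_1 = 1/2, c_2 = 1/2


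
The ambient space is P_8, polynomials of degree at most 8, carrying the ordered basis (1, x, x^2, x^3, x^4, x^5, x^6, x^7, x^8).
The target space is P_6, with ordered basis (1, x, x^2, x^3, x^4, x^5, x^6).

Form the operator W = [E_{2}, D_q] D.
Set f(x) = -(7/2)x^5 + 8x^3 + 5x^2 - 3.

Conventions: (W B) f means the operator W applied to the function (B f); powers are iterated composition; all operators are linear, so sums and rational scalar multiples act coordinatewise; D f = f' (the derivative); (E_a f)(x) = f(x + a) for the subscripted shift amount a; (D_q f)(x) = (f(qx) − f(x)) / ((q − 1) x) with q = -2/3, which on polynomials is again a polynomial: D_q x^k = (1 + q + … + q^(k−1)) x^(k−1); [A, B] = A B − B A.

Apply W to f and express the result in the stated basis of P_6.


the result is g(x) = (175/3)x^2 + (350/9)x + 11140/27

D f = -(35/2)x^4 + 24x^2 + 10x
D_q D f = -(455/54)x^3 + 8x + 10
E_{2} D_q D f = -(455/54)x^3 - (455/9)x^2 - (838/9)x - 1118/27
E_{2} D f = -(35/2)x^4 - 140x^3 - 396x^2 - 454x - 164
D_q E_{2} D f = -(455/54)x^3 - (980/9)x^2 - 132x - 454
[E_{2}, D_q] D f = (175/3)x^2 + (350/9)x + 11140/27


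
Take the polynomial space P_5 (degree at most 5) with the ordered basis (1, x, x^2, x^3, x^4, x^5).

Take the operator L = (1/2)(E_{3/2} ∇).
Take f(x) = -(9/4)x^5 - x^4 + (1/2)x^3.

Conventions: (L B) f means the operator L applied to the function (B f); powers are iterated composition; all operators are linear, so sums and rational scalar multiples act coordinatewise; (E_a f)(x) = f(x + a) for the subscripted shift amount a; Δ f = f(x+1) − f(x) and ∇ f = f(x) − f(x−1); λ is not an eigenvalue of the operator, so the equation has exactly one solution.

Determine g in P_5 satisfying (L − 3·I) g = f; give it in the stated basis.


g(x) = (3/4)x^5 + (23/24)x^4 + (107/36)x^3 + (1075/144)x^2 + (2303/216)x + 78997/10368

write g with unknown coordinates in the stated basis and equate coefficients in (L − 3·I) g = f
solving from the highest basis element down gives g = (3/4)x^5 + (23/24)x^4 + (107/36)x^3 + (1075/144)x^2 + (2303/216)x + 78997/10368
check: L g = (15/8)x^4 + (113/12)x^3 + (1075/48)x^2 + (2303/72)x + 78997/3456
so L g − 3·g = -(9/4)x^5 - x^4 + (1/2)x^3 = f ✓


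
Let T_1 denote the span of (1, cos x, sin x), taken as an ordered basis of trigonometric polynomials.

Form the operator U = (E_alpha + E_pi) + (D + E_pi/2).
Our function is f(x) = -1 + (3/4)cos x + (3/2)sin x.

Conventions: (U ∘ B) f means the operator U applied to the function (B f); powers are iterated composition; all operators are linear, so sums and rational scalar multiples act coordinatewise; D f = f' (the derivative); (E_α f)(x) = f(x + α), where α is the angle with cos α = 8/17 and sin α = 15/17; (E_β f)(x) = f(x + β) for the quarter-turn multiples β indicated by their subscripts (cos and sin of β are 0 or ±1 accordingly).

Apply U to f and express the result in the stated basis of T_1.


the image equals g(x) = -3 + (267/68)cos x - (201/68)sin x

E_alpha f = -1 + (57/34)cos x + (3/68)sin x
E_pi f = -1 - (3/4)cos x - (3/2)sin x
(E_alpha + E_pi) f = -2 + (63/68)cos x - (99/68)sin x
D f = (3/2)cos x - (3/4)sin x
E_pi/2 f = -1 + (3/2)cos x - (3/4)sin x
(D + E_pi/2) f = -1 + 3cos x - (3/2)sin x
((E_alpha + E_pi) + (D + E_pi/2)) f = -3 + (267/68)cos x - (201/68)sin x


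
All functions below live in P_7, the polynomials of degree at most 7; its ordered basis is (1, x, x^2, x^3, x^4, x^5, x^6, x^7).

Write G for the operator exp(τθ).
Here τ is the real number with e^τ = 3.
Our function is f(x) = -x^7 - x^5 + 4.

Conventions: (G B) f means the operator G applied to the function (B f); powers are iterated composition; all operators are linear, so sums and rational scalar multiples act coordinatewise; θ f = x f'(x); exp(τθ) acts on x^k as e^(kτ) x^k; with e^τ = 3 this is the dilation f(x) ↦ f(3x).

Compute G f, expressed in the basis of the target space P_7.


exp(τθ) x^k = e^(kτ) x^k; with e^τ = 3 this sends x^k to 3^k x^k
x^5 ↦ 243 x^5
x^7 ↦ 2187 x^7
applying this coordinatewise to f: exp(τθ) f = -2187x^7 - 243x^5 + 4

g(x) = -2187x^7 - 243x^5 + 4


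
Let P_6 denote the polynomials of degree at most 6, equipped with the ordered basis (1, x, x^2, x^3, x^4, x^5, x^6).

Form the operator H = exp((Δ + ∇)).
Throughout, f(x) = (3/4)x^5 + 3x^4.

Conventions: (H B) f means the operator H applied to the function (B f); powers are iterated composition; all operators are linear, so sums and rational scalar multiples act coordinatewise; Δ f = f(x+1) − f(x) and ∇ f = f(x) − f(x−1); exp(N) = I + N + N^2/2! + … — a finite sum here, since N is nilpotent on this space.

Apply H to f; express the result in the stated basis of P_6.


g(x) = (3/4)x^5 + (21/2)x^4 + 54x^3 + 147x^2 + 240x + 363/2

order-1 term: (15/2)x^4 + 24x^3 + 15x^2 + 24x + 3/2
order-2 term: 30x^3 + 72x^2 + 60x + 48
order-3 term: 60x^2 + 96x + 60
order-4 term: 60x + 48
order-5 term: 24
the series for exp((Δ + ∇)) f terminates at order 5
exp((Δ + ∇)) f = (3/4)x^5 + (21/2)x^4 + 54x^3 + 147x^2 + 240x + 363/2


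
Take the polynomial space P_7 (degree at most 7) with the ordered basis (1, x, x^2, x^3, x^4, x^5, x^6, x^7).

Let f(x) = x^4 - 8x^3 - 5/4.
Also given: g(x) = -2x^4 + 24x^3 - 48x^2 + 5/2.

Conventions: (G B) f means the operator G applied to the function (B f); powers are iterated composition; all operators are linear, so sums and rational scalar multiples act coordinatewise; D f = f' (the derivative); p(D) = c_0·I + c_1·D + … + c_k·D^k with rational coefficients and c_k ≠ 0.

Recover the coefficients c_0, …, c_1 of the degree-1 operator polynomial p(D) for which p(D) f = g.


D^0 f = x^4 - 8x^3 - 5/4
D^1 f = 4x^3 - 24x^2
matching coefficients of g against c_0 f + c_1 Df + … from the top degree down determines the c_i
solution: c_0 = -2, c_1 = 2

c_0 = -2, c_1 = 2


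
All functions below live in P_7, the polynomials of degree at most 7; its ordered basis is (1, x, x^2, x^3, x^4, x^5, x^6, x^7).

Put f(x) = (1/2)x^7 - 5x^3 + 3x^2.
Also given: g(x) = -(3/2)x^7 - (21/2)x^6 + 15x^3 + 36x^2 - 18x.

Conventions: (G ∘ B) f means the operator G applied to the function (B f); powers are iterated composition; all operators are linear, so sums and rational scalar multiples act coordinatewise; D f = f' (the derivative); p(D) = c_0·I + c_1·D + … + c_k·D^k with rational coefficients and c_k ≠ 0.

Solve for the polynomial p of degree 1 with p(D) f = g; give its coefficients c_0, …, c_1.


D^0 f = (1/2)x^7 - 5x^3 + 3x^2
D^1 f = (7/2)x^6 - 15x^2 + 6x
matching coefficients of g against c_0 f + c_1 Df + … from the top degree down determines the c_i
solution: c_0 = -3, c_1 = -3

p(D) = -3·I − 3·D, i.e. c_0 = -3, c_1 = -3


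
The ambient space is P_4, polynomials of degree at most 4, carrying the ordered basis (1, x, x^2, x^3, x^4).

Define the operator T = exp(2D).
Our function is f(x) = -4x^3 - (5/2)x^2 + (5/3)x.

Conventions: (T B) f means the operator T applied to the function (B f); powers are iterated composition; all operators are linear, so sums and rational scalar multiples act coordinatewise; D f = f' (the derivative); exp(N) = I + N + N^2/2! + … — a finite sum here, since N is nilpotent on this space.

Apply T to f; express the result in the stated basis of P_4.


order-1 term: -24x^2 - 10x + 10/3
order-2 term: -48x - 10
order-3 term: -32
the series for exp(2D) f terminates at order 3
exp(2D) f = -4x^3 - (53/2)x^2 - (169/3)x - 116/3

g(x) = -4x^3 - (53/2)x^2 - (169/3)x - 116/3


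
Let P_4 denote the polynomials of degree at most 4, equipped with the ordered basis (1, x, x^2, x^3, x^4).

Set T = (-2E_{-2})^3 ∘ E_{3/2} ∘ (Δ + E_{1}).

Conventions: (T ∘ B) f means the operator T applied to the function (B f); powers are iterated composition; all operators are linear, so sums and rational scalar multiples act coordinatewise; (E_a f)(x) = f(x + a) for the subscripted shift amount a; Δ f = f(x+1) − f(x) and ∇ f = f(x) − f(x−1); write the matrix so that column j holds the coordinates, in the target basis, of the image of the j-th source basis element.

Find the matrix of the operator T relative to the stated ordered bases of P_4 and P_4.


the matrix is [[-8, 20, -34, -43, 1759/2]; [0, -8, 40, -102, -172]; [0, 0, -8, 60, -204]; [0, 0, 0, -8, 80]; [0, 0, 0, 0, -8]] (rows listed top to bottom)

image of 1: -8
image of x: -8x + 20
image of x^2: -8x^2 + 40x - 34
image of x^3: -8x^3 + 60x^2 - 102x - 43
image of x^4: -8x^4 + 80x^3 - 204x^2 - 172x + 1759/2
each image's coordinates form column j of the matrix


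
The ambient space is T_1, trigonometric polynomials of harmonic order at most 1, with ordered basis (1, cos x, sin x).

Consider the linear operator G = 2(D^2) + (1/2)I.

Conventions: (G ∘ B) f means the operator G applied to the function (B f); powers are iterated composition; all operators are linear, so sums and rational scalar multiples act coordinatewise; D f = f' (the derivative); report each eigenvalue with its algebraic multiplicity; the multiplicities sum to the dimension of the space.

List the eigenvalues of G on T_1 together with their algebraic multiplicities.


image of 1: 1/2
image of cos x: -(3/2)cos x
image of sin x: -(3/2)sin x
the matrix is diagonal; its diagonal is (1/2, -3/2, -3/2)
for a triangular matrix the eigenvalues are the diagonal entries, with algebraic multiplicity their repetition count

λ = -3/2 (multiplicity 2), λ = 1/2 (multiplicity 1)


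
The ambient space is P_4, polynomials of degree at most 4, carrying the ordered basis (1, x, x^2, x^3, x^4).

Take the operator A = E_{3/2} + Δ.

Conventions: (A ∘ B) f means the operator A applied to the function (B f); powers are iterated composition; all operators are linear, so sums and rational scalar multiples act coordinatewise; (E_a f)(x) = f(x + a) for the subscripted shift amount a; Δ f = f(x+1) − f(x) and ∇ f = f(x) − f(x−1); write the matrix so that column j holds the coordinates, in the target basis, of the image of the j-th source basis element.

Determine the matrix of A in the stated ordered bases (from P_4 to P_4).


the matrix is [[1, 5/2, 13/4, 35/8, 97/16]; [0, 1, 5, 39/4, 35/2]; [0, 0, 1, 15/2, 39/2]; [0, 0, 0, 1, 10]; [0, 0, 0, 0, 1]] (rows listed top to bottom)

image of 1: 1
image of x: x + 5/2
image of x^2: x^2 + 5x + 13/4
image of x^3: x^3 + (15/2)x^2 + (39/4)x + 35/8
image of x^4: x^4 + 10x^3 + (39/2)x^2 + (35/2)x + 97/16
each image's coordinates form column j of the matrix


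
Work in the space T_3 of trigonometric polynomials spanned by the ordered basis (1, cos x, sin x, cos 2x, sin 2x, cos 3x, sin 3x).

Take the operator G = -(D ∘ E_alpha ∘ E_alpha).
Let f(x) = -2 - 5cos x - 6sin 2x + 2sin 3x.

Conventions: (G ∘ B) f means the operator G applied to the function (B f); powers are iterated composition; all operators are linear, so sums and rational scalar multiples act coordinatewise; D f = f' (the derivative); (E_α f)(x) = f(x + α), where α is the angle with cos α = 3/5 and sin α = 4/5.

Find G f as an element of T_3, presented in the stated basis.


E_alpha f = -2 - 3cos x + 4sin x - (144/25)cos 2x + (42/25)sin 2x + (88/125)cos 3x - (234/125)sin 3x
E_alpha E_alpha f = -2 + (7/5)cos x + (24/5)sin x + (2016/625)cos 2x + (3162/625)sin 2x - (20592/15625)cos 3x + (23506/15625)sin 3x
D E_alpha E_alpha f = (24/5)cos x - (7/5)sin x + (6324/625)cos 2x - (4032/625)sin 2x + (70518/15625)cos 3x + (61776/15625)sin 3x
(-(D ∘ E_alpha ∘ E_alpha)) f = -(24/5)cos x + (7/5)sin x - (6324/625)cos 2x + (4032/625)sin 2x - (70518/15625)cos 3x - (61776/15625)sin 3x

the result is g(x) = -(24/5)cos x + (7/5)sin x - (6324/625)cos 2x + (4032/625)sin 2x - (70518/15625)cos 3x - (61776/15625)sin 3x


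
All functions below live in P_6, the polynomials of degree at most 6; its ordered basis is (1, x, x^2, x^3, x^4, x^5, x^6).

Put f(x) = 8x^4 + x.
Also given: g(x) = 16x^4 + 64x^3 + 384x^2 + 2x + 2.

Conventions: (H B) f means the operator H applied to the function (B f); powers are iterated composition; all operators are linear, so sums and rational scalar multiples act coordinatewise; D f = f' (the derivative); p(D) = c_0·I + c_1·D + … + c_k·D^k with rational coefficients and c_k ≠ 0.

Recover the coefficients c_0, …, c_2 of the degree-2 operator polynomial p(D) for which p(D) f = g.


D^0 f = 8x^4 + x
D^1 f = 32x^3 + 1
D^2 f = 96x^2
matching coefficients of g against c_0 f + c_1 Df + … from the top degree down determines the c_i
solution: c_0 = 2, c_1 = 2, c_2 = 4

p(D) = 2·I + 2·D + 4·D^2, i.e. c_0 = 2, c_1 = 2, c_2 = 4


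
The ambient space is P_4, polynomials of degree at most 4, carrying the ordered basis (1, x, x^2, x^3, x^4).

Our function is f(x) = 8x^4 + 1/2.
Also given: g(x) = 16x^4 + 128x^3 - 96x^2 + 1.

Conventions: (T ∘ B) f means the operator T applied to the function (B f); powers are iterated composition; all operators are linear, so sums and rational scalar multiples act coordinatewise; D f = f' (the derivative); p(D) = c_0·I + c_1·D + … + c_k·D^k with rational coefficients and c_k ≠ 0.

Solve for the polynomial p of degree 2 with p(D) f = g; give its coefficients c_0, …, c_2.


c_0 = 2, c_1 = 4, c_2 = -1

D^0 f = 8x^4 + 1/2
D^1 f = 32x^3
D^2 f = 96x^2
matching coefficients of g against c_0 f + c_1 Df + … from the top degree down determines the c_i
solution: c_0 = 2, c_1 = 4, c_2 = -1


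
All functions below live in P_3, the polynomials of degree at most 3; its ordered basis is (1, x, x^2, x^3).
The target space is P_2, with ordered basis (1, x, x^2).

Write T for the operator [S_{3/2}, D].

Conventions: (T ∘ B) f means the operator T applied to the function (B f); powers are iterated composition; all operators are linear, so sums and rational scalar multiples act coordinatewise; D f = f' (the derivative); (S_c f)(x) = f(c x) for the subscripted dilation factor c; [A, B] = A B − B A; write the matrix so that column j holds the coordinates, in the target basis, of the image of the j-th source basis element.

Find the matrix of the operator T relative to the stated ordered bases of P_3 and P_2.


the matrix is [[0, -1/2, 0, 0]; [0, 0, -3/2, 0]; [0, 0, 0, -27/8]] (rows listed top to bottom)

image of 1: 0
image of x: -1/2
image of x^2: -(3/2)x
image of x^3: -(27/8)x^2
each image's coordinates form column j of the matrix


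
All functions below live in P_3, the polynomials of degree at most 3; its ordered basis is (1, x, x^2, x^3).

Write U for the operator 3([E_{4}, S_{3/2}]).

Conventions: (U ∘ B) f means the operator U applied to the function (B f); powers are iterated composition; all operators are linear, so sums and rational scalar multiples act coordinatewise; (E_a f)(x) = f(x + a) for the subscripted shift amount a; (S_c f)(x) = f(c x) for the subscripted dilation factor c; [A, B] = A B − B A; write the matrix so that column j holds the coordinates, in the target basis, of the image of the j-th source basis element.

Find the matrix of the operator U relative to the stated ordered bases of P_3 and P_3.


image of 1: 0
image of x: 6
image of x^2: 18x + 60
image of x^3: (81/2)x^2 + 270x + 456
each image's coordinates form column j of the matrix

the matrix is [[0, 6, 60, 456]; [0, 0, 18, 270]; [0, 0, 0, 81/2]; [0, 0, 0, 0]] (rows listed top to bottom)


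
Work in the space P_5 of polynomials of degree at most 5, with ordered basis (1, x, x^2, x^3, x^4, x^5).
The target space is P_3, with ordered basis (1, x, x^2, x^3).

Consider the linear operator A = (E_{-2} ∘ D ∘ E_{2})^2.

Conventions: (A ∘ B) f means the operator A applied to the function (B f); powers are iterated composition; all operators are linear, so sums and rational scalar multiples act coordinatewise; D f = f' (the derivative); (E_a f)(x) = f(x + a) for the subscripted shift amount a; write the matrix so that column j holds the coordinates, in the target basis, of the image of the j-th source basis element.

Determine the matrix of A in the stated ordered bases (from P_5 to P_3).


the matrix is [[0, 0, 2, 0, 0, 0]; [0, 0, 0, 6, 0, 0]; [0, 0, 0, 0, 12, 0]; [0, 0, 0, 0, 0, 20]] (rows listed top to bottom)

image of 1: 0
image of x: 0
image of x^2: 2
image of x^3: 6x
image of x^4: 12x^2
image of x^5: 20x^3
each image's coordinates form column j of the matrix


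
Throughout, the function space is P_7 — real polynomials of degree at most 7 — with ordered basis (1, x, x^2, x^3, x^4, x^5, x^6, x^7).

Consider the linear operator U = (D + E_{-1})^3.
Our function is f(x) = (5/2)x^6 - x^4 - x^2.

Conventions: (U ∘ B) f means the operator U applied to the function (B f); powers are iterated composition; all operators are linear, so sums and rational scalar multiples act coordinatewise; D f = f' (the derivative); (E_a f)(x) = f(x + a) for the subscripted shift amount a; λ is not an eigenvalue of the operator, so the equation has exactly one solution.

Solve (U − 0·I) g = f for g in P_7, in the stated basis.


write g with unknown coordinates in the stated basis and equate coefficients in (U − 0·I) g = f
solving from the highest basis element down gives g = (5/2)x^6 - (227/2)x^4 + 150x^3 + (2509/2)x^2 - 1767x - 3075/2
check: U g = (5/2)x^6 - x^4 - x^2
so U g − 0·g = (5/2)x^6 - x^4 - x^2 = f ✓

the image equals g(x) = (5/2)x^6 - (227/2)x^4 + 150x^3 + (2509/2)x^2 - 1767x - 3075/2


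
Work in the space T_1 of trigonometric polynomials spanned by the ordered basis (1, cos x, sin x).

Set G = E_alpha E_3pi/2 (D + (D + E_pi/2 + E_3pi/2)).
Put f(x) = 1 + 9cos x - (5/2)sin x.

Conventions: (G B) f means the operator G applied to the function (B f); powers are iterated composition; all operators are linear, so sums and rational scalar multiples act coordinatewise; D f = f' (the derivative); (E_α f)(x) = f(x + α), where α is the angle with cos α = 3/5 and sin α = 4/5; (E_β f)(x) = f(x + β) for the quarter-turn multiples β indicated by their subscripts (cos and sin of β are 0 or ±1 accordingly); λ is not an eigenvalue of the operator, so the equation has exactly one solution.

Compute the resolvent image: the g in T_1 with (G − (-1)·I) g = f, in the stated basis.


write g with unknown coordinates in the stated basis and equate coefficients in (G − (-1)·I) g = f
solving from the highest basis element down gives g = 1/3 + (119/37)cos x + (89/74)sin x
check: G g = 2/3 + (214/37)cos x - (137/37)sin x
so G g − (-1)·g = 1 + 9cos x - (5/2)sin x = f ✓

g(x) = 1/3 + (119/37)cos x + (89/74)sin x


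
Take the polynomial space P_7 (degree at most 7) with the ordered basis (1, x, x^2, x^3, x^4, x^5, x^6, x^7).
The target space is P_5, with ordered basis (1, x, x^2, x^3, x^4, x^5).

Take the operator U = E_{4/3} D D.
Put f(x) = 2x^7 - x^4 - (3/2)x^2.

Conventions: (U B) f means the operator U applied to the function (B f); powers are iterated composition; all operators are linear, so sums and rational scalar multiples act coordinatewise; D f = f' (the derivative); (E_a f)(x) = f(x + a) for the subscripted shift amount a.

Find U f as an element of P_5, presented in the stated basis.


D f = 14x^6 - 4x^3 - 3x
D D f = 84x^5 - 12x^2 - 3
E_{4/3} D D f = 84x^5 + 560x^4 + (4480/3)x^3 + (17812/9)x^2 + (34976/27)x + 26701/81

the result is g(x) = 84x^5 + 560x^4 + (4480/3)x^3 + (17812/9)x^2 + (34976/27)x + 26701/81


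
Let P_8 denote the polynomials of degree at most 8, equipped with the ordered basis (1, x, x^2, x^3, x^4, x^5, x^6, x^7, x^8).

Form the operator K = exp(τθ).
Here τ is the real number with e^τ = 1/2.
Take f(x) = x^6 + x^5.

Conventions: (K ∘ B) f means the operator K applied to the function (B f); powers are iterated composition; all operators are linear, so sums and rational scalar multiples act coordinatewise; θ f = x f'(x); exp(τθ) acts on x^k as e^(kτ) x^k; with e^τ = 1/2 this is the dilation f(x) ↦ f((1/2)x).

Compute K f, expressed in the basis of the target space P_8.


the result is g(x) = (1/64)x^6 + (1/32)x^5

exp(τθ) x^k = e^(kτ) x^k; with e^τ = 1/2 this sends x^k to (1/2)^k x^k
x^5 ↦ 1/32 x^5
x^6 ↦ 1/64 x^6
applying this coordinatewise to f: exp(τθ) f = (1/64)x^6 + (1/32)x^5


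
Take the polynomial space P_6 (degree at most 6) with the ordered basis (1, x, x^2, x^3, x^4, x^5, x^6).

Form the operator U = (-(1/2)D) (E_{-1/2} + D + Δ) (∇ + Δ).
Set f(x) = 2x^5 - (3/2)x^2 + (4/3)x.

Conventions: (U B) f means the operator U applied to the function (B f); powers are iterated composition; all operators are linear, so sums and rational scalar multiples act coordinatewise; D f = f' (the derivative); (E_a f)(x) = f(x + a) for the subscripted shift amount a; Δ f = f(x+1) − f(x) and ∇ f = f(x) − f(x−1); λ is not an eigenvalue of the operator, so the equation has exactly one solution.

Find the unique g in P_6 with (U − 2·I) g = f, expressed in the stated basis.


g(x) = -x^5 + 10x^3 + (183/4)x^2 + (101/6)x - 67

write g with unknown coordinates in the stated basis and equate coefficients in (U − 2·I) g = f
solving from the highest basis element down gives g = -x^5 + 10x^3 + (183/4)x^2 + (101/6)x - 67
check: U g = 20x^3 + 90x^2 + 35x - 134
so U g − 2·g = 2x^5 - (3/2)x^2 + (4/3)x = f ✓


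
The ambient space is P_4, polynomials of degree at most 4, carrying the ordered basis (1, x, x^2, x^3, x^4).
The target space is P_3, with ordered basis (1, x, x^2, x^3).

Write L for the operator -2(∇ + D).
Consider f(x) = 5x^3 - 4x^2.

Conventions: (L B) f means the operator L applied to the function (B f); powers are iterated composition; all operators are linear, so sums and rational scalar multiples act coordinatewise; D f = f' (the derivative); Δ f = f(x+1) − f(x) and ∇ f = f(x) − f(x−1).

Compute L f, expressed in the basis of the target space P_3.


the result is g(x) = -60x^2 + 62x - 18

∇ f = 15x^2 - 23x + 9
D f = 15x^2 - 8x
(∇ + D) f = 30x^2 - 31x + 9
(-2(∇ + D)) f = -60x^2 + 62x - 18


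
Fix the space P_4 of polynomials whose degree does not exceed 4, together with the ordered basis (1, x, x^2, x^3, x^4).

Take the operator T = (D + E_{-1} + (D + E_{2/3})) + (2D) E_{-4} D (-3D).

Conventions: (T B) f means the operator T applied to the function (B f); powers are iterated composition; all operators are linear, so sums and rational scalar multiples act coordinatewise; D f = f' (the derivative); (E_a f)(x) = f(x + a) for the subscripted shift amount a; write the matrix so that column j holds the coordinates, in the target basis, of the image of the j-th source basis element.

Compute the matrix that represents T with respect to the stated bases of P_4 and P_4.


image of 1: 2
image of x: 2x + 5/3
image of x^2: 2x^2 + (10/3)x + 13/9
image of x^3: 2x^3 + 5x^2 + (13/3)x - 991/27
image of x^4: 2x^4 + (20/3)x^3 + (26/3)x^2 - (3964/27)x + 46753/81
each image's coordinates form column j of the matrix

the matrix is [[2, 5/3, 13/9, -991/27, 46753/81]; [0, 2, 10/3, 13/3, -3964/27]; [0, 0, 2, 5, 26/3]; [0, 0, 0, 2, 20/3]; [0, 0, 0, 0, 2]] (rows listed top to bottom)


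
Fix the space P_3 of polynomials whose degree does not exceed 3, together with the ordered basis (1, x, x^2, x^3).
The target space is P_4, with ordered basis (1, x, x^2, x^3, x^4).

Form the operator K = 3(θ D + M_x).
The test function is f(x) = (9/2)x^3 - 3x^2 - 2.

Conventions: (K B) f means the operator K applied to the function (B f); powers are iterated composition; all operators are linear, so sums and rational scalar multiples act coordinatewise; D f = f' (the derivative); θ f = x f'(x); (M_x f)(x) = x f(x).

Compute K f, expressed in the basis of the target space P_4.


the image equals g(x) = (27/2)x^4 - 9x^3 + 81x^2 - 24x

D f = (27/2)x^2 - 6x
θ D f = 27x^2 - 6x
M_x f = (9/2)x^4 - 3x^3 - 2x
(θ D + M_x) f = (9/2)x^4 - 3x^3 + 27x^2 - 8x
(3(θ D + M_x)) f = (27/2)x^4 - 9x^3 + 81x^2 - 24x


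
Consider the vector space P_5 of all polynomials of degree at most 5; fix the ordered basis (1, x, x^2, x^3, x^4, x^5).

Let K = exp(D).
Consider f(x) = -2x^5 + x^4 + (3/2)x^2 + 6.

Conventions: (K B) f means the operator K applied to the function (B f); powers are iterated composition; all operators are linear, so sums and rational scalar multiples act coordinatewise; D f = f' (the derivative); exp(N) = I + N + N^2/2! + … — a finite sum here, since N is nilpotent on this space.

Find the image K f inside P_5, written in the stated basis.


order-1 term: -10x^4 + 4x^3 + 3x
order-2 term: -20x^3 + 6x^2 + 3/2
order-3 term: -20x^2 + 4x
order-4 term: -10x + 1
order-5 term: -2
the series for exp(D) f terminates at order 5
exp(D) f = -2x^5 - 9x^4 - 16x^3 - (25/2)x^2 - 3x + 13/2

the image equals g(x) = -2x^5 - 9x^4 - 16x^3 - (25/2)x^2 - 3x + 13/2
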